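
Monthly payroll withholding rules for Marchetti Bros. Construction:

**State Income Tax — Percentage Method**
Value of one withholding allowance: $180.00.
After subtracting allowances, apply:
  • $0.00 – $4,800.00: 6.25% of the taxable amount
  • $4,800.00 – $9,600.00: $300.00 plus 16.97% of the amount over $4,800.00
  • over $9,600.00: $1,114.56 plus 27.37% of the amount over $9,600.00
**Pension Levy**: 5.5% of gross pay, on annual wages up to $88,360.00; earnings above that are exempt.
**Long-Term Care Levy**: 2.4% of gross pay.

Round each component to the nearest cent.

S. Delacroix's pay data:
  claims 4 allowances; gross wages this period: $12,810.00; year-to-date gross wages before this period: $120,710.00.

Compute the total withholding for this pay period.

State Income Tax: taxable = $12,810.00 − 4×$180.00 = $12,090.00
  $1,114.56 + 27.37% × ($12,090.00 − $9,600.00) = $1,114.56 + 27.37% × $2,490.00 = $1,796.07
Pension Levy: YTD $120,710.00 ≥ cap $88,360.00 → $0.00
Long-Term Care Levy: 2.4% × $12,810.00 = $307.44
Total: $1,796.07 + $0.00 + $307.44 = $2,103.51

$2,103.51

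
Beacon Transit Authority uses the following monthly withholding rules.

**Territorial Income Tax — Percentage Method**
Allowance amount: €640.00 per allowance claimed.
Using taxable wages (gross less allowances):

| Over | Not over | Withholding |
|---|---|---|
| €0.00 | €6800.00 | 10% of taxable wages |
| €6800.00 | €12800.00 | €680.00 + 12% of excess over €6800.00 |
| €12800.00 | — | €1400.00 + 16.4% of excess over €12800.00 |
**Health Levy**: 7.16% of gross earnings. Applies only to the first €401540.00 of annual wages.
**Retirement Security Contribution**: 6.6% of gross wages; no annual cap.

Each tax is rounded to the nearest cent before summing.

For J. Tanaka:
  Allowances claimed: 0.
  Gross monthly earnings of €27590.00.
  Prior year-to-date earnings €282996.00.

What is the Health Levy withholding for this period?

€1975.44

Health Levy: 7.16% × €27590.00 = €1975.44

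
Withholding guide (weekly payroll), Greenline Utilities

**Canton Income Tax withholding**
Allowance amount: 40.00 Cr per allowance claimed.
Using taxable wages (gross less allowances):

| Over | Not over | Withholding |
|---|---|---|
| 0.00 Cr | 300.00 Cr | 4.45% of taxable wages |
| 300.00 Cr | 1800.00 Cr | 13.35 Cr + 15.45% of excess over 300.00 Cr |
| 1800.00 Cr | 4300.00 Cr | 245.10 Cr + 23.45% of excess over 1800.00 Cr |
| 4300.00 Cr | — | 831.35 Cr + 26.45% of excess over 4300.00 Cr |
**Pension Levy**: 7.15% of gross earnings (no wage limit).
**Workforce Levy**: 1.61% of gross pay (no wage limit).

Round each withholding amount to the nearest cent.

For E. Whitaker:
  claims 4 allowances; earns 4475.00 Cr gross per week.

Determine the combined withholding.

Canton Income Tax: taxable = 4475.00 Cr − 4×40.00 Cr = 4315.00 Cr
  831.35 Cr + 26.45% × (4315.00 Cr − 4300.00 Cr) = 831.35 Cr + 26.45% × 15.00 Cr = 835.32 Cr
Pension Levy: 7.15% × 4475.00 Cr = 319.96 Cr
Workforce Levy: 1.61% × 4475.00 Cr = 72.05 Cr
Total: 835.32 Cr + 319.96 Cr + 72.05 Cr = 1227.33 Cr

1227.33 Cr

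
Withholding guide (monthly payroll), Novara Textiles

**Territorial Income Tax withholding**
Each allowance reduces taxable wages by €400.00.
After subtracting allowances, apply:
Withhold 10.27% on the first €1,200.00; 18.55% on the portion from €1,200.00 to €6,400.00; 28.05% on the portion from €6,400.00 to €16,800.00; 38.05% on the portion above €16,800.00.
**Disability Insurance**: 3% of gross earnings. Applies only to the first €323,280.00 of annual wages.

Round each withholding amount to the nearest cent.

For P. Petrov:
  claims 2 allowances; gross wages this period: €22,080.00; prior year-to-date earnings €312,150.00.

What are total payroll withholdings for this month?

€6,043.58

Territorial Income Tax: taxable = €22,080.00 − 2×€400.00 = €21,280.00
  €4,005.04 + 38.05% × (€21,280.00 − €16,800.00) = €4,005.04 + 38.05% × €4,480.00 = €5,709.68
Disability Insurance: cap €323,280.00 − YTD €312,150.00 = €11,130.00 subject; 3% × €11,130.00 = €333.90
Total: €5,709.68 + €333.90 = €6,043.58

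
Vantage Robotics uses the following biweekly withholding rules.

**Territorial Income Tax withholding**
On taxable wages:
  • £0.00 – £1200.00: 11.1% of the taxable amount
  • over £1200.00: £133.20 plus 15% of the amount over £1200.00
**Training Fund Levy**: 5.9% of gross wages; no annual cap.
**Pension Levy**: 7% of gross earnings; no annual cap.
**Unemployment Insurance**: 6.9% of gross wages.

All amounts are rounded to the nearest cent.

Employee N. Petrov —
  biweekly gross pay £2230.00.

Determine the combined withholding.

Territorial Income Tax: taxable = £2230.00
  £133.20 + 15% × (£2230.00 − £1200.00) = £133.20 + 15% × £1030.00 = £287.70
Training Fund Levy: 5.9% × £2230.00 = £131.57
Pension Levy: 7% × £2230.00 = £156.10
Unemployment Insurance: 6.9% × £2230.00 = £153.87
Total: £287.70 + £131.57 + £156.10 + £153.87 = £729.24

£729.24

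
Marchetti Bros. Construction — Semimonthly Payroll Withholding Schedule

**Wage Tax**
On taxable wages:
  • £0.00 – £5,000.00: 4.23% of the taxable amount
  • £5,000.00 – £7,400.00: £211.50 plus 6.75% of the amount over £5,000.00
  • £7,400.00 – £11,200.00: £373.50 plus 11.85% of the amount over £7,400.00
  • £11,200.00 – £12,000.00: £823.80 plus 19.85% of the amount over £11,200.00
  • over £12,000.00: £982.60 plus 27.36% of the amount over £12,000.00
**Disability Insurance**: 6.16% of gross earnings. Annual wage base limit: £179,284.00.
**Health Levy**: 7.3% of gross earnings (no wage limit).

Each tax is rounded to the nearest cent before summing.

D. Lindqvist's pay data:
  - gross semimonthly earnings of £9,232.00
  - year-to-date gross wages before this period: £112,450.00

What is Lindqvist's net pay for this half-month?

Wage Tax: taxable = £9,232.00
  £373.50 + 11.85% × (£9,232.00 − £7,400.00) = £373.50 + 11.85% × £1,832.00 = £590.59
Disability Insurance: 6.16% × £9,232.00 = £568.69
Health Levy: 7.3% × £9,232.00 = £673.94
Total withheld: £590.59 + £568.69 + £673.94 = £1,833.22
Net pay: £9,232.00 − £1,833.22 = £7,398.78

£7,398.78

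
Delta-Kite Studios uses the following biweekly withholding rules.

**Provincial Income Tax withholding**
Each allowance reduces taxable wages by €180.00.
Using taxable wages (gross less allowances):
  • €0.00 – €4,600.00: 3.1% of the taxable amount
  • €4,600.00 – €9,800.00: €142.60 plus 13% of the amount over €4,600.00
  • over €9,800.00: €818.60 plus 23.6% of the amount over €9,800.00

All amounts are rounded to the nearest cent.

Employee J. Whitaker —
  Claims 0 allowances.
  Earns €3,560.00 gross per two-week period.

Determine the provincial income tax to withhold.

€110.36

Provincial Income Tax: taxable = €3,560.00
  3.1% × €3,560.00 = €110.36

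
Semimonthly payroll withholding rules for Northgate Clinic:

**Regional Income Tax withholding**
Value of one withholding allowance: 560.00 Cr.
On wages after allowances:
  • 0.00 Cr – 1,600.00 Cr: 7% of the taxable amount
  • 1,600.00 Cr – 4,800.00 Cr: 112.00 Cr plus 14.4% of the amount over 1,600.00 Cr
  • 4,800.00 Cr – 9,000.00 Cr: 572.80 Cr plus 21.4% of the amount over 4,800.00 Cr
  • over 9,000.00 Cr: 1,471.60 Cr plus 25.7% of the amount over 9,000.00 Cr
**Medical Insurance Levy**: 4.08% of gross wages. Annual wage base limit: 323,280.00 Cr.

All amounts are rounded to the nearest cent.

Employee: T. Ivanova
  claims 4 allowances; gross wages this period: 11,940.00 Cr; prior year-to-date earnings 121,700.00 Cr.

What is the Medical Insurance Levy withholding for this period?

487.15 Cr

Medical Insurance Levy: 4.08% × 11,940.00 Cr = 487.15 Cr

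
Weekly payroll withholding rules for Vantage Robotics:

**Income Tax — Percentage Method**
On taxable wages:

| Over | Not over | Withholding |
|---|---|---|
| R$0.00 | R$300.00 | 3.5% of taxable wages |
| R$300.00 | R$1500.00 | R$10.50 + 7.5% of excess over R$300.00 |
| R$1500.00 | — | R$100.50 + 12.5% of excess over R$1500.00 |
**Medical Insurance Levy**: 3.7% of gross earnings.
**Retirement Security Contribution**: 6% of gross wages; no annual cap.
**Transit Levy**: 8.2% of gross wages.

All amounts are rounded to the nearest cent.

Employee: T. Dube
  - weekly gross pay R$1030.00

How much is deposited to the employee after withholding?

Income Tax: taxable = R$1030.00
  R$10.50 + 7.5% × (R$1030.00 − R$300.00) = R$10.50 + 7.5% × R$730.00 = R$65.25
Medical Insurance Levy: 3.7% × R$1030.00 = R$38.11
Retirement Security Contribution: 6% × R$1030.00 = R$61.80
Transit Levy: 8.2% × R$1030.00 = R$84.46
Total withheld: R$65.25 + R$38.11 + R$61.80 + R$84.46 = R$249.62
Net pay: R$1030.00 − R$249.62 = R$780.38

R$780.38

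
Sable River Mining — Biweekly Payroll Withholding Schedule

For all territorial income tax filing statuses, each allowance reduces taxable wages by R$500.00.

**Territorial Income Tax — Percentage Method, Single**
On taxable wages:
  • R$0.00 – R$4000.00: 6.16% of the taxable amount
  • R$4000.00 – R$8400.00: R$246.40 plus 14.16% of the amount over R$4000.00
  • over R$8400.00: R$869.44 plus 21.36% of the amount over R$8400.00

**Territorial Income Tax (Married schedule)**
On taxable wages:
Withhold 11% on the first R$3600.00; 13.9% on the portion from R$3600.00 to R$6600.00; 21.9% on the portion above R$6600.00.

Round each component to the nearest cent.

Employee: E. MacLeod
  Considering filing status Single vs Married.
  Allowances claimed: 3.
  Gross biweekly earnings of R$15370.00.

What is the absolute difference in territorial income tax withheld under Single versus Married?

R$367.30

Territorial Income Tax (Single): taxable = R$15370.00 − 3×R$500.00 = R$13870.00
  R$869.44 + 21.36% × (R$13870.00 − R$8400.00) = R$869.44 + 21.36% × R$5470.00 = R$2037.83
Territorial Income Tax (Married): taxable = R$15370.00 − 3×R$500.00 = R$13870.00
  R$813.00 + 21.9% × (R$13870.00 − R$6600.00) = R$813.00 + 21.9% × R$7270.00 = R$2405.13
Difference: |R$2037.83 − R$2405.13| = R$367.30 (higher under Married)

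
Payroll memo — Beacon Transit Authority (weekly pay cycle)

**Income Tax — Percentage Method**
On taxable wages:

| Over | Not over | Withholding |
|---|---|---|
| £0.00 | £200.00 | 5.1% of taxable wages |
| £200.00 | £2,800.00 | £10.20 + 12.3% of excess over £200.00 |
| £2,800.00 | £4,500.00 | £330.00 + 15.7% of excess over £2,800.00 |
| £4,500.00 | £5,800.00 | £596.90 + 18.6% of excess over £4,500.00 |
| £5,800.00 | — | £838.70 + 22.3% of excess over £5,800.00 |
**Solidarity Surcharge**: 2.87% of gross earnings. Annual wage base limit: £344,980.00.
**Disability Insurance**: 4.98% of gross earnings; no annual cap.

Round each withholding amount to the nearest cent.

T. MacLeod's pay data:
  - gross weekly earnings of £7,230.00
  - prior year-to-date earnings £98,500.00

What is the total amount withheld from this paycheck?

£1,725.14

Income Tax: taxable = £7,230.00
  £838.70 + 22.3% × (£7,230.00 − £5,800.00) = £838.70 + 22.3% × £1,430.00 = £1,157.59
Solidarity Surcharge: 2.87% × £7,230.00 = £207.50
Disability Insurance: 4.98% × £7,230.00 = £360.05
Total: £1,157.59 + £207.50 + £360.05 = £1,725.14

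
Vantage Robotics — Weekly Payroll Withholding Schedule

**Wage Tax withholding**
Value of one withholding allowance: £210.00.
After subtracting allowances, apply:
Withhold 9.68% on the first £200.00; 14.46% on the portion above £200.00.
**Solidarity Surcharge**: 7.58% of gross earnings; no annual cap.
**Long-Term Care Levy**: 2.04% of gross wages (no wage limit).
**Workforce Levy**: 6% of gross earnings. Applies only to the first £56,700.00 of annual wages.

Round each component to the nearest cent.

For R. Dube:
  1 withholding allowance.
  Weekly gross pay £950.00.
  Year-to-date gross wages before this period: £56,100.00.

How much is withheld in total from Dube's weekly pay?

Wage Tax: taxable = £950.00 − 1×£210.00 = £740.00
  £19.36 + 14.46% × (£740.00 − £200.00) = £19.36 + 14.46% × £540.00 = £97.44
Solidarity Surcharge: 7.58% × £950.00 = £72.01
Long-Term Care Levy: 2.04% × £950.00 = £19.38
Workforce Levy: cap £56,700.00 − YTD £56,100.00 = £600.00 subject; 6% × £600.00 = £36.00
Total: £97.44 + £72.01 + £19.38 + £36.00 = £224.83

£224.83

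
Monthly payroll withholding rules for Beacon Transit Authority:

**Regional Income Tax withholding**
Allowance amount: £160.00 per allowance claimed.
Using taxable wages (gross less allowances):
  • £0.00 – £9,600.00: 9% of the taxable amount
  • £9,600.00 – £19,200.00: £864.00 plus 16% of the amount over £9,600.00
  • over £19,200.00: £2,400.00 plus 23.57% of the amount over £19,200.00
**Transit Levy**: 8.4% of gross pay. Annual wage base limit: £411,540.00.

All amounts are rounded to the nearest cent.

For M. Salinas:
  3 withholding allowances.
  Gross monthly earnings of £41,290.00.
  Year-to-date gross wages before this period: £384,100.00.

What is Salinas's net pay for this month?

Regional Income Tax: taxable = £41,290.00 − 3×£160.00 = £40,810.00
  £2,400.00 + 23.57% × (£40,810.00 − £19,200.00) = £2,400.00 + 23.57% × £21,610.00 = £7,493.48
Transit Levy: cap £411,540.00 − YTD £384,100.00 = £27,440.00 subject; 8.4% × £27,440.00 = £2,304.96
Total withheld: £7,493.48 + £2,304.96 = £9,798.44
Net pay: £41,290.00 − £9,798.44 = £31,491.56

£31,491.56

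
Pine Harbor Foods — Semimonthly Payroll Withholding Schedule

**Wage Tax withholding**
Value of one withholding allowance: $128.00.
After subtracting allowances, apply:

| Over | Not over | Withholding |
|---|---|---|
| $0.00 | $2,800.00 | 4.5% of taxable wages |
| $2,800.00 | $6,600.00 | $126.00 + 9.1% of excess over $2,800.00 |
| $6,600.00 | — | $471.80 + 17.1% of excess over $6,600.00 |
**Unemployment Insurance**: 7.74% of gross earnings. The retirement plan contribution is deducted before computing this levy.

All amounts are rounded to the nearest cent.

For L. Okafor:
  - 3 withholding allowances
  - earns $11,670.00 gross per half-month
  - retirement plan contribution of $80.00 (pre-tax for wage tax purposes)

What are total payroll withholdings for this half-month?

$2,156.50

Wage Tax: taxable = $11,670.00 − $80.00 − 3×$128.00 = $11,206.00
  $471.80 + 17.1% × ($11,206.00 − $6,600.00) = $471.80 + 17.1% × $4,606.00 = $1,259.43
Unemployment Insurance: 7.74% × $11,590.00 = $897.07
Total: $1,259.43 + $897.07 = $2,156.50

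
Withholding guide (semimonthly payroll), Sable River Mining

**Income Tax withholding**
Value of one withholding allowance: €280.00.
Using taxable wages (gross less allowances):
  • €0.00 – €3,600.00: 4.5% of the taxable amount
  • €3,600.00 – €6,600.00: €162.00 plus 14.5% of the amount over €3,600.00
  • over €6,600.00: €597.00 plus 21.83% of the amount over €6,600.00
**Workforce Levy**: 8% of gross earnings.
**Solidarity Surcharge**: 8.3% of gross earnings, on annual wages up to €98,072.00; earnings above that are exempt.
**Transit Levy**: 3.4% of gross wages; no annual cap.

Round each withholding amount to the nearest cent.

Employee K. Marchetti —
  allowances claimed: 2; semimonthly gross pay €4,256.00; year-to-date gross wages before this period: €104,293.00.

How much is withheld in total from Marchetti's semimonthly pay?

€661.10

Income Tax: taxable = €4,256.00 − 2×€280.00 = €3,696.00
  €162.00 + 14.5% × (€3,696.00 − €3,600.00) = €162.00 + 14.5% × €96.00 = €175.92
Workforce Levy: 8% × €4,256.00 = €340.48
Solidarity Surcharge: YTD €104,293.00 ≥ cap €98,072.00 → €0.00
Transit Levy: 3.4% × €4,256.00 = €144.70
Total: €175.92 + €340.48 + €0.00 + €144.70 = €661.10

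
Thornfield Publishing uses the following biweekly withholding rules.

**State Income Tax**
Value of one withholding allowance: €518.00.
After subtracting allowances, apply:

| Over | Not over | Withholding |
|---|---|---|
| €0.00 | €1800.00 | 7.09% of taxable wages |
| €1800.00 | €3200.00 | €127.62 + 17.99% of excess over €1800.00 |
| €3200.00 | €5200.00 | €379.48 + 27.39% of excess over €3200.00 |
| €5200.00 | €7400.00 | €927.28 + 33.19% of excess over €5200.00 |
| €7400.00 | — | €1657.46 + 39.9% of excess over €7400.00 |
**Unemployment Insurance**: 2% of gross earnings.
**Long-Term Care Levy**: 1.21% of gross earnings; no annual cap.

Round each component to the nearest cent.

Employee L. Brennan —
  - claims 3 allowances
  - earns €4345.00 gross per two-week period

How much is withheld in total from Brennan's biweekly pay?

€445.37

State Income Tax: taxable = €4345.00 − 3×€518.00 = €2791.00
  €127.62 + 17.99% × (€2791.00 − €1800.00) = €127.62 + 17.99% × €991.00 = €305.90
Unemployment Insurance: 2% × €4345.00 = €86.90
Long-Term Care Levy: 1.21% × €4345.00 = €52.57
Total: €305.90 + €86.90 + €52.57 = €445.37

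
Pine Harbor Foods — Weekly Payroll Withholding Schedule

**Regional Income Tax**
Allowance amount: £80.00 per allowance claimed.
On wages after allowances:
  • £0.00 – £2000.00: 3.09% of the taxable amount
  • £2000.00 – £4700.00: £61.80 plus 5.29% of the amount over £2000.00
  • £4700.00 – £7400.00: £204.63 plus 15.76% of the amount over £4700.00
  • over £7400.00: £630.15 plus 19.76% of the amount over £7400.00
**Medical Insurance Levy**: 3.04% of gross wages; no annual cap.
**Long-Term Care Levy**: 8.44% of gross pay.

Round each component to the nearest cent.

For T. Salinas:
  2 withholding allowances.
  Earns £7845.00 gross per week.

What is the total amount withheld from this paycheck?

£1587.08

Regional Income Tax: taxable = £7845.00 − 2×£80.00 = £7685.00
  £630.15 + 19.76% × (£7685.00 − £7400.00) = £630.15 + 19.76% × £285.00 = £686.47
Medical Insurance Levy: 3.04% × £7845.00 = £238.49
Long-Term Care Levy: 8.44% × £7845.00 = £662.12
Total: £686.47 + £238.49 + £662.12 = £1587.08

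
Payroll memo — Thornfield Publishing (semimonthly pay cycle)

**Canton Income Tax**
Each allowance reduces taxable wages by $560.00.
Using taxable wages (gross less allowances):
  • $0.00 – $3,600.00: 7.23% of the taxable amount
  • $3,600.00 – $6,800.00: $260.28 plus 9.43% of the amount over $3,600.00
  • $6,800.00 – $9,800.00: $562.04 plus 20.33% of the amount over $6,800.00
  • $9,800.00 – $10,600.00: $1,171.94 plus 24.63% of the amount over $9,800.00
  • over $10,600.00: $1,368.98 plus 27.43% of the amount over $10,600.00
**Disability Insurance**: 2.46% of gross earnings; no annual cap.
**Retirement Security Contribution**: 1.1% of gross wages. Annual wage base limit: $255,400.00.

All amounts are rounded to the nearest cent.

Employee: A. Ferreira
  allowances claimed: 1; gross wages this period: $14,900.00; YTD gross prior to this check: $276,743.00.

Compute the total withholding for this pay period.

Canton Income Tax: taxable = $14,900.00 − 1×$560.00 = $14,340.00
  $1,368.98 + 27.43% × ($14,340.00 − $10,600.00) = $1,368.98 + 27.43% × $3,740.00 = $2,394.86
Disability Insurance: 2.46% × $14,900.00 = $366.54
Retirement Security Contribution: YTD $276,743.00 ≥ cap $255,400.00 → $0.00
Total: $2,394.86 + $366.54 + $0.00 = $2,761.40

$2,761.40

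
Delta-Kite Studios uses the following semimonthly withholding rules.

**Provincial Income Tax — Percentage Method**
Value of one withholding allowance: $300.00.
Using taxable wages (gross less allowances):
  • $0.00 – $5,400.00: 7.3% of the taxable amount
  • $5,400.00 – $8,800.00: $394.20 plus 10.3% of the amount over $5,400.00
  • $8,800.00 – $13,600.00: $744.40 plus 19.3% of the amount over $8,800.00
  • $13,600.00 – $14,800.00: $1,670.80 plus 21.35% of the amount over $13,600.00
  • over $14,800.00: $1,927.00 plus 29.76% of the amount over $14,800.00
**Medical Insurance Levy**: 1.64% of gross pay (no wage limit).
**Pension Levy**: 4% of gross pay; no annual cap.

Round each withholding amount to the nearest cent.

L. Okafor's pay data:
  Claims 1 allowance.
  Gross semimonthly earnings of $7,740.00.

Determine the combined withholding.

Provincial Income Tax: taxable = $7,740.00 − 1×$300.00 = $7,440.00
  $394.20 + 10.3% × ($7,440.00 − $5,400.00) = $394.20 + 10.3% × $2,040.00 = $604.32
Medical Insurance Levy: 1.64% × $7,740.00 = $126.94
Pension Levy: 4% × $7,740.00 = $309.60
Total: $604.32 + $126.94 + $309.60 = $1,040.86

$1,040.86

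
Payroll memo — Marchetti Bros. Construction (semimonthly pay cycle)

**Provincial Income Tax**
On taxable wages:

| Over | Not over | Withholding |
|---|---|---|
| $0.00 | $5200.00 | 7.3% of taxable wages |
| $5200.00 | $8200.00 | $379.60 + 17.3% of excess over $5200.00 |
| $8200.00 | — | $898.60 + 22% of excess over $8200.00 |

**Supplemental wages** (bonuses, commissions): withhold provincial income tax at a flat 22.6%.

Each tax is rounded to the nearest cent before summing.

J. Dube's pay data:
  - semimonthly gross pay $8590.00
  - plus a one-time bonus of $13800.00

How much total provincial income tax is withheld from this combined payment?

$4103.20

Provincial Income Tax: taxable = $8590.00
  $898.60 + 22% × ($8590.00 − $8200.00) = $898.60 + 22% × $390.00 = $984.40
Supplemental (22.6% flat on bonus): 22.6% × $13800.00 = $3118.80
Total provincial income tax: $984.40 + $3118.80 = $4103.20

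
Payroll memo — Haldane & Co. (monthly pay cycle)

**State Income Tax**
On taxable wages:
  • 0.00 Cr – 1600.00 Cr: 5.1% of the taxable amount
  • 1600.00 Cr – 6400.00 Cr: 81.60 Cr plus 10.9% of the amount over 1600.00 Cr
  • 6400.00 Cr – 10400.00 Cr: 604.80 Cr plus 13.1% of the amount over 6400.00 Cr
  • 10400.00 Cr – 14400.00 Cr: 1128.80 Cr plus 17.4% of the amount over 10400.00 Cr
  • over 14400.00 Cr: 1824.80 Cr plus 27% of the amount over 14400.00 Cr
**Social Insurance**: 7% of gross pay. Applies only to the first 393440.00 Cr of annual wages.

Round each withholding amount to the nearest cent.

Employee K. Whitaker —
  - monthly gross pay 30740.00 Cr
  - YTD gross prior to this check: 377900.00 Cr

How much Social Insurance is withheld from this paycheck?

1087.80 Cr

Social Insurance: cap 393440.00 Cr − YTD 377900.00 Cr = 15540.00 Cr subject; 7% × 15540.00 Cr = 1087.80 Cr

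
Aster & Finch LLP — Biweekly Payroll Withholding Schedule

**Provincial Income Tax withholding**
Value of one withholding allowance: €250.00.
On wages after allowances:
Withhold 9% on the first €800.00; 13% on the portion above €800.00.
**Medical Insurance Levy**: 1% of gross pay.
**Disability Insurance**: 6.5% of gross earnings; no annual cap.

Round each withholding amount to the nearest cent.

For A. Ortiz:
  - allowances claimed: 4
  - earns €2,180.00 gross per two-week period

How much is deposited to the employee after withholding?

Provincial Income Tax: taxable = €2,180.00 − 4×€250.00 = €1,180.00
  €72.00 + 13% × (€1,180.00 − €800.00) = €72.00 + 13% × €380.00 = €121.40
Medical Insurance Levy: 1% × €2,180.00 = €21.80
Disability Insurance: 6.5% × €2,180.00 = €141.70
Total withheld: €121.40 + €21.80 + €141.70 = €284.90
Net pay: €2,180.00 − €284.90 = €1,895.10

€1,895.10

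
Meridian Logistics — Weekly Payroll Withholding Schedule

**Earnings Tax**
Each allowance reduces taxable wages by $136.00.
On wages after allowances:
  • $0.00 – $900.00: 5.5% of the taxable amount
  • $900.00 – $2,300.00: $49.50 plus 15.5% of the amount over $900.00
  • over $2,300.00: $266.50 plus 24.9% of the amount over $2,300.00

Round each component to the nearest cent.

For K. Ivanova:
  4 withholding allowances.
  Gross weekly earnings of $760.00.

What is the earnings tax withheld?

Earnings Tax: taxable = $760.00 − 4×$136.00 = $216.00
  5.5% × $216.00 = $11.88

$11.88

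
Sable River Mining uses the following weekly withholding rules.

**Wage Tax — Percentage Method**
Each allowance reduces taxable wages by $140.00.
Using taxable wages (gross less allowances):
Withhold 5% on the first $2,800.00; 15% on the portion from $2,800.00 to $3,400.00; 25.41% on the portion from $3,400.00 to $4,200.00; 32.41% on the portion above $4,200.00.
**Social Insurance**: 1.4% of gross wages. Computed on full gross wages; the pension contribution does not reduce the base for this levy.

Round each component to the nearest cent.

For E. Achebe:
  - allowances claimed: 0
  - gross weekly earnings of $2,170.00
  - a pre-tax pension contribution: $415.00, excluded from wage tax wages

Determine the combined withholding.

$118.13

Wage Tax: taxable = $2,170.00 − $415.00 = $1,755.00
  5% × $1,755.00 = $87.75
Social Insurance: 1.4% × $2,170.00 = $30.38
Total: $87.75 + $30.38 = $118.13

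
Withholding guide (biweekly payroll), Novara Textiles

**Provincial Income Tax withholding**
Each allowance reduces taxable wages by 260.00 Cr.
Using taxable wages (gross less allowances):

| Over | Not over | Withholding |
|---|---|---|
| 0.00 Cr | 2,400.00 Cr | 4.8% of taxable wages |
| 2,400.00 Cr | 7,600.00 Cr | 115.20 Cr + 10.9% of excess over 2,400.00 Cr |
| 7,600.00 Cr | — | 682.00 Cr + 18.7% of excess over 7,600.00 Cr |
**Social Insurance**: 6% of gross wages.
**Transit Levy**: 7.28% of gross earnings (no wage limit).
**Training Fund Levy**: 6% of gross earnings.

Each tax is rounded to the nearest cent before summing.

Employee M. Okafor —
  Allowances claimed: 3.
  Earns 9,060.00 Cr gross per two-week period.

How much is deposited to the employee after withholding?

6,504.07 Cr

Provincial Income Tax: taxable = 9,060.00 Cr − 3×260.00 Cr = 8,280.00 Cr
  682.00 Cr + 18.7% × (8,280.00 Cr − 7,600.00 Cr) = 682.00 Cr + 18.7% × 680.00 Cr = 809.16 Cr
Social Insurance: 6% × 9,060.00 Cr = 543.60 Cr
Transit Levy: 7.28% × 9,060.00 Cr = 659.57 Cr
Training Fund Levy: 6% × 9,060.00 Cr = 543.60 Cr
Total withheld: 809.16 Cr + 543.60 Cr + 659.57 Cr + 543.60 Cr = 2,555.93 Cr
Net pay: 9,060.00 Cr − 2,555.93 Cr = 6,504.07 Cr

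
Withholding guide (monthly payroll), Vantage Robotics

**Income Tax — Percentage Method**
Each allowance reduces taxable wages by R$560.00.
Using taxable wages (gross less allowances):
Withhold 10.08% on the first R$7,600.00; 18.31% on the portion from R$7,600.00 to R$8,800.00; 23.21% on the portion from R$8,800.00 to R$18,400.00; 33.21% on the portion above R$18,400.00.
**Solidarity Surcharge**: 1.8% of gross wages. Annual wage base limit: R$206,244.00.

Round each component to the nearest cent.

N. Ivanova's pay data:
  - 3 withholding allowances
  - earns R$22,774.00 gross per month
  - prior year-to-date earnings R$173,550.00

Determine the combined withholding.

R$4,518.57

Income Tax: taxable = R$22,774.00 − 3×R$560.00 = R$21,094.00
  R$3,213.96 + 33.21% × (R$21,094.00 − R$18,400.00) = R$3,213.96 + 33.21% × R$2,694.00 = R$4,108.64
Solidarity Surcharge: 1.8% × R$22,774.00 = R$409.93
Total: R$4,108.64 + R$409.93 = R$4,518.57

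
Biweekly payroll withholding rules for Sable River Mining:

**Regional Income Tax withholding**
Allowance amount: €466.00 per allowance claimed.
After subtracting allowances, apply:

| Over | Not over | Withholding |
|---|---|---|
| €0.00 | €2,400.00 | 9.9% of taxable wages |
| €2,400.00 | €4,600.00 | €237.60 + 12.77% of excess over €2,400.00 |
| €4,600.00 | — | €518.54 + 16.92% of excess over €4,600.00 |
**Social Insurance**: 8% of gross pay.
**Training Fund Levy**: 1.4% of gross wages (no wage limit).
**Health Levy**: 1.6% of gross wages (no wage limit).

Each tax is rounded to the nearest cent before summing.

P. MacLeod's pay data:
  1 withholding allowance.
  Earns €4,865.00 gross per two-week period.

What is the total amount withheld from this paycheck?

Regional Income Tax: taxable = €4,865.00 − 1×€466.00 = €4,399.00
  €237.60 + 12.77% × (€4,399.00 − €2,400.00) = €237.60 + 12.77% × €1,999.00 = €492.87
Social Insurance: 8% × €4,865.00 = €389.20
Training Fund Levy: 1.4% × €4,865.00 = €68.11
Health Levy: 1.6% × €4,865.00 = €77.84
Total: €492.87 + €389.20 + €68.11 + €77.84 = €1,028.02

€1,028.02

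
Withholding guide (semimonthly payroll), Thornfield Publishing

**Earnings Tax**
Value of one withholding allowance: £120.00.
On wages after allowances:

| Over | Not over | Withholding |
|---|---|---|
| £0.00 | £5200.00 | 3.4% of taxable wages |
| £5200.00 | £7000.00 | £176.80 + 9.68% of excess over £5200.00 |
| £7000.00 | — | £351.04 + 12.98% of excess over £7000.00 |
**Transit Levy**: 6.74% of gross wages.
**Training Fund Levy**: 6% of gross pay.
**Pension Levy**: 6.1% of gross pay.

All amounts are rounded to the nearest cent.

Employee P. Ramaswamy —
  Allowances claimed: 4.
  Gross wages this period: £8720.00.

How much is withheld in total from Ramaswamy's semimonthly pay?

Earnings Tax: taxable = £8720.00 − 4×£120.00 = £8240.00
  £351.04 + 12.98% × (£8240.00 − £7000.00) = £351.04 + 12.98% × £1240.00 = £511.99
Transit Levy: 6.74% × £8720.00 = £587.73
Training Fund Levy: 6% × £8720.00 = £523.20
Pension Levy: 6.1% × £8720.00 = £531.92
Total: £511.99 + £587.73 + £523.20 + £531.92 = £2154.84

£2154.84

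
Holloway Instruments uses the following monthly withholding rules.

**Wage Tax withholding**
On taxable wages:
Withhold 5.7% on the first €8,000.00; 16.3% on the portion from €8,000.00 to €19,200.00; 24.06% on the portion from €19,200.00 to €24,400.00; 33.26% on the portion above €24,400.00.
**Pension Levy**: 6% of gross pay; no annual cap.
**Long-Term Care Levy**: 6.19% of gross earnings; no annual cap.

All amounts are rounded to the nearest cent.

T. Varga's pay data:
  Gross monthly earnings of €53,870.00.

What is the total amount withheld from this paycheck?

Wage Tax: taxable = €53,870.00
  €3,532.72 + 33.26% × (€53,870.00 − €24,400.00) = €3,532.72 + 33.26% × €29,470.00 = €13,334.44
Pension Levy: 6% × €53,870.00 = €3,232.20
Long-Term Care Levy: 6.19% × €53,870.00 = €3,334.55
Total: €13,334.44 + €3,232.20 + €3,334.55 = €19,901.19

€19,901.19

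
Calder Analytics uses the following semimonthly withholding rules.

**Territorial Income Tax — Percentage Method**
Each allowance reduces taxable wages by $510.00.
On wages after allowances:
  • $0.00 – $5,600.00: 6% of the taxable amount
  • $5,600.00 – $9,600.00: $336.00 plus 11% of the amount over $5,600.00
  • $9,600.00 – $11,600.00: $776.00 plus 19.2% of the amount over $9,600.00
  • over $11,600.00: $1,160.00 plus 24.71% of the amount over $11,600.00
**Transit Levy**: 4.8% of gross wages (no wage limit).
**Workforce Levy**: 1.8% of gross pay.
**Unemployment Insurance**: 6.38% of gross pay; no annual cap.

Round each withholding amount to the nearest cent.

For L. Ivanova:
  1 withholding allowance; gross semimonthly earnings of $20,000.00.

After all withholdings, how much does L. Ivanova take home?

$14,294.38

Territorial Income Tax: taxable = $20,000.00 − 1×$510.00 = $19,490.00
  $1,160.00 + 24.71% × ($19,490.00 − $11,600.00) = $1,160.00 + 24.71% × $7,890.00 = $3,109.62
Transit Levy: 4.8% × $20,000.00 = $960.00
Workforce Levy: 1.8% × $20,000.00 = $360.00
Unemployment Insurance: 6.38% × $20,000.00 = $1,276.00
Total withheld: $3,109.62 + $960.00 + $360.00 + $1,276.00 = $5,705.62
Net pay: $20,000.00 − $5,705.62 = $14,294.38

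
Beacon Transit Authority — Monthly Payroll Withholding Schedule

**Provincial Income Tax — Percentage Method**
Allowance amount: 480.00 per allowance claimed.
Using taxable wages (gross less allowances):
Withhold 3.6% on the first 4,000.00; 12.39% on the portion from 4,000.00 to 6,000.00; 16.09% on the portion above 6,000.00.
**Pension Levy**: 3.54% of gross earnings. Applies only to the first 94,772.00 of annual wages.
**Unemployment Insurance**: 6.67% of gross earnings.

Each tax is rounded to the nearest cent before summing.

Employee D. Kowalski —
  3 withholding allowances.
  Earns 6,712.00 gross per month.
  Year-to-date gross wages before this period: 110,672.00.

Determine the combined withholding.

Provincial Income Tax: taxable = 6,712.00 − 3×480.00 = 5,272.00
  144.00 + 12.39% × (5,272.00 − 4,000.00) = 144.00 + 12.39% × 1,272.00 = 301.60
Pension Levy: YTD 110,672.00 ≥ cap 94,772.00 → 0.00
Unemployment Insurance: 6.67% × 6,712.00 = 447.69
Total: 301.60 + 0.00 + 447.69 = 749.29

749.29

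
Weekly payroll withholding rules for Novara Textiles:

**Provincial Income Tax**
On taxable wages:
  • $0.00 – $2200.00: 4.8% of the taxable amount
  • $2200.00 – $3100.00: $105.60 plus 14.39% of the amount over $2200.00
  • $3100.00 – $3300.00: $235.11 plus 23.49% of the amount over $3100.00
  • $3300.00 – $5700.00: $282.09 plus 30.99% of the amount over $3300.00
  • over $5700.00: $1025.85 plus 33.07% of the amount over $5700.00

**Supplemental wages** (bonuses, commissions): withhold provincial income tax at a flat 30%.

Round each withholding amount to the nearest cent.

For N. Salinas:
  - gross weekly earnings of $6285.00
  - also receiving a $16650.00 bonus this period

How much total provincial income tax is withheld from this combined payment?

Provincial Income Tax: taxable = $6285.00
  $1025.85 + 33.07% × ($6285.00 − $5700.00) = $1025.85 + 33.07% × $585.00 = $1219.31
Supplemental (30% flat on bonus): 30% × $16650.00 = $4995.00
Total provincial income tax: $1219.31 + $4995.00 = $6214.31

$6214.31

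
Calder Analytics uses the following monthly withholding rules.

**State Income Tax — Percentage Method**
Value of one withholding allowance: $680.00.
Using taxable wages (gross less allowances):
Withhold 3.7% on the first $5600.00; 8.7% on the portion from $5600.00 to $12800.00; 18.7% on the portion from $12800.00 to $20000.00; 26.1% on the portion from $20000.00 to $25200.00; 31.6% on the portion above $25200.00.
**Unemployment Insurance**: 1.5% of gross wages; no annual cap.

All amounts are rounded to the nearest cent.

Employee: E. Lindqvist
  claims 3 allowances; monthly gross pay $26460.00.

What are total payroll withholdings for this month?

$3730.52

State Income Tax: taxable = $26460.00 − 3×$680.00 = $24420.00
  $2180.00 + 26.1% × ($24420.00 − $20000.00) = $2180.00 + 26.1% × $4420.00 = $3333.62
Unemployment Insurance: 1.5% × $26460.00 = $396.90
Total: $3333.62 + $396.90 = $3730.52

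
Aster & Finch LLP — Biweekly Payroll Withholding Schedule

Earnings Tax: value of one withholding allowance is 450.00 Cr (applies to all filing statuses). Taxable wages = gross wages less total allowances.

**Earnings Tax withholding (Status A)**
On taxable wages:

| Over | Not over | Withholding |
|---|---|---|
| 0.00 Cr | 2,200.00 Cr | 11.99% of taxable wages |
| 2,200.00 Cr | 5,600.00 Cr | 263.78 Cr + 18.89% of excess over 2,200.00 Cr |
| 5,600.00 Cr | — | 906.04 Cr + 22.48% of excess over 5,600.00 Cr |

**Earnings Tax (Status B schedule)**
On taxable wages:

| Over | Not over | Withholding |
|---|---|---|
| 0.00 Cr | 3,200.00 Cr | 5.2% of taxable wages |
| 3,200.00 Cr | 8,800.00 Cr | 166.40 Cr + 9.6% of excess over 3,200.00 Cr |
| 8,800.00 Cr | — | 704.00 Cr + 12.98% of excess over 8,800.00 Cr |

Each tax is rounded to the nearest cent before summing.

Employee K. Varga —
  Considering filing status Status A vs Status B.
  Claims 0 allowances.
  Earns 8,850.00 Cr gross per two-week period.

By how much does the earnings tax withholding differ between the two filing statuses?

Earnings Tax (Status A): taxable = 8,850.00 Cr
  906.04 Cr + 22.48% × (8,850.00 Cr − 5,600.00 Cr) = 906.04 Cr + 22.48% × 3,250.00 Cr = 1,636.64 Cr
Earnings Tax (Status B): taxable = 8,850.00 Cr
  704.00 Cr + 12.98% × (8,850.00 Cr − 8,800.00 Cr) = 704.00 Cr + 12.98% × 50.00 Cr = 710.49 Cr
Difference: |1,636.64 Cr − 710.49 Cr| = 926.15 Cr (higher under Status A)

926.15 Cr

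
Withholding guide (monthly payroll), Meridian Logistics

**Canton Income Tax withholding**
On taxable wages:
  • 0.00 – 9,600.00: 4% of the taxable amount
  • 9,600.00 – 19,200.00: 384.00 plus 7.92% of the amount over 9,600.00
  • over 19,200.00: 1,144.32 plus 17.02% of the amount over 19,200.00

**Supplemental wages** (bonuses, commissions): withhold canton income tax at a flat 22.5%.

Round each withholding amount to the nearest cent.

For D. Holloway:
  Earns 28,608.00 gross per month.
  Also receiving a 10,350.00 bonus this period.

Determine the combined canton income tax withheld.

5,074.31

Canton Income Tax: taxable = 28,608.00
  1,144.32 + 17.02% × (28,608.00 − 19,200.00) = 1,144.32 + 17.02% × 9,408.00 = 2,745.56
Supplemental (22.5% flat on bonus): 22.5% × 10,350.00 = 2,328.75
Total canton income tax: 2,745.56 + 2,328.75 = 5,074.31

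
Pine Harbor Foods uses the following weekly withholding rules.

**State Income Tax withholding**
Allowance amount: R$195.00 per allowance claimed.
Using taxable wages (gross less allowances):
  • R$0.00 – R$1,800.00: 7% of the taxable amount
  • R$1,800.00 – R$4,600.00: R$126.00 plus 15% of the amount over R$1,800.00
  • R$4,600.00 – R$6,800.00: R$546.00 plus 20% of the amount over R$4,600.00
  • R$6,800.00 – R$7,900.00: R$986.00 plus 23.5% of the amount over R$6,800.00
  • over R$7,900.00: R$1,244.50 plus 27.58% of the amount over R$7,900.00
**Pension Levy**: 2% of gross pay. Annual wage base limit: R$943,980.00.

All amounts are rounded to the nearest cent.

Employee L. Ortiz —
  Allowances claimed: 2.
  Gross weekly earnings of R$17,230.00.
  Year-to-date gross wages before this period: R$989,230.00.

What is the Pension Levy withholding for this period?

Pension Levy: YTD R$989,230.00 ≥ cap R$943,980.00 → R$0.00

R$0.00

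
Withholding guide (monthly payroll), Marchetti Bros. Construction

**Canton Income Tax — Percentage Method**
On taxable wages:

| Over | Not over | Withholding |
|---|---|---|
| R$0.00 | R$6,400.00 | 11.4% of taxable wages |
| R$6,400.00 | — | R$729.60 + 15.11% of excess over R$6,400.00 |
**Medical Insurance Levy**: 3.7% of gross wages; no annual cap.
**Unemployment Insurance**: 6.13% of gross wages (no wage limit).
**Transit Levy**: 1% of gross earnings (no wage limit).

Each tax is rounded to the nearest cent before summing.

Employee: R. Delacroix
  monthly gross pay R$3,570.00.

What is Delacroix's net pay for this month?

Canton Income Tax: taxable = R$3,570.00
  11.4% × R$3,570.00 = R$406.98
Medical Insurance Levy: 3.7% × R$3,570.00 = R$132.09
Unemployment Insurance: 6.13% × R$3,570.00 = R$218.84
Transit Levy: 1% × R$3,570.00 = R$35.70
Total withheld: R$406.98 + R$132.09 + R$218.84 + R$35.70 = R$793.61
Net pay: R$3,570.00 − R$793.61 = R$2,776.39

R$2,776.39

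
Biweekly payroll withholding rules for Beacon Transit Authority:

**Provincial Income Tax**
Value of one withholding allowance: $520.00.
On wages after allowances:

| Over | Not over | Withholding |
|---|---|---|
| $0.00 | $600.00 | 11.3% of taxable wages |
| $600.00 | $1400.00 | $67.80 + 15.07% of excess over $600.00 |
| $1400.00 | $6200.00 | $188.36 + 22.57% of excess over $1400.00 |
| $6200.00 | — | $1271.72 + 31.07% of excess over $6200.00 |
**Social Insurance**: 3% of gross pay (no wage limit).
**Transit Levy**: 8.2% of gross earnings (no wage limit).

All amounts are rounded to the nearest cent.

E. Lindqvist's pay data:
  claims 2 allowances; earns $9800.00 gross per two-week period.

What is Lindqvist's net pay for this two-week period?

$6635.29

Provincial Income Tax: taxable = $9800.00 − 2×$520.00 = $8760.00
  $1271.72 + 31.07% × ($8760.00 − $6200.00) = $1271.72 + 31.07% × $2560.00 = $2067.11
Social Insurance: 3% × $9800.00 = $294.00
Transit Levy: 8.2% × $9800.00 = $803.60
Total withheld: $2067.11 + $294.00 + $803.60 = $3164.71
Net pay: $9800.00 − $3164.71 = $6635.29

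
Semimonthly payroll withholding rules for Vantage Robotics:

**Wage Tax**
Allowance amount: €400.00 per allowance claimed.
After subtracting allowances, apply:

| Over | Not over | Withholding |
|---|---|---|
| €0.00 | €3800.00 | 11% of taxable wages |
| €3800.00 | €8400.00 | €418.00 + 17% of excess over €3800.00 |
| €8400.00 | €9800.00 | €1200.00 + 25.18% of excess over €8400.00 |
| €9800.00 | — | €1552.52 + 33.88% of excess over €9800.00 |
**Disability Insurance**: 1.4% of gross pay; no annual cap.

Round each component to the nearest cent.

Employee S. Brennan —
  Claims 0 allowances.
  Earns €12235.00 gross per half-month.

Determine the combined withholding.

€2548.79

Wage Tax: taxable = €12235.00
  €1552.52 + 33.88% × (€12235.00 − €9800.00) = €1552.52 + 33.88% × €2435.00 = €2377.50
Disability Insurance: 1.4% × €12235.00 = €171.29
Total: €2377.50 + €171.29 = €2548.79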